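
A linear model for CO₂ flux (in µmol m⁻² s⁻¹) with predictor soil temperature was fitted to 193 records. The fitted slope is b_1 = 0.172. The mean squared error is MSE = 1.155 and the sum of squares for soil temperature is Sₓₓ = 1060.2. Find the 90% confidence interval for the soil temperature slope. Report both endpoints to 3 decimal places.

SE(b_1) = √(MSE/Sₓₓ) = √(1.155/1060.2) = 0.0330063.
df = n − 2 = 191.
t* = t_{0.05, 191} = 1.652871.
Margin = t* × SE = 1.652871 × 0.0330063 = 0.05456.
CI: 0.172 ± 0.05456 → (0.117, 0.227).
With 90% confidence, each one-unit increase in soil temperature is associated with a change of between 0.117 and 0.227 µmol m⁻² s⁻¹ in CO₂ flux.

(0.117, 0.227)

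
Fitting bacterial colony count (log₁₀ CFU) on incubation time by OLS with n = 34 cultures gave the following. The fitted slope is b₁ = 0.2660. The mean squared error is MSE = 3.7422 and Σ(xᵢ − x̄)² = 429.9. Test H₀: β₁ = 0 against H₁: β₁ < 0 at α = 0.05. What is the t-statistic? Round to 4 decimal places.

SE(b₁) = √(MSE/Sₓₓ) = √(3.7422/429.9) = 0.0932996.
t = 0.2660 / 0.0932996 = 2.8510.
df = n − 2 = 32.
One-sided p ≈ 0.9962, which is ≥ 0.05, so fail to reject H₀.
The data do not give significant evidence that the true slope on incubation time is negative.

t = 2.8510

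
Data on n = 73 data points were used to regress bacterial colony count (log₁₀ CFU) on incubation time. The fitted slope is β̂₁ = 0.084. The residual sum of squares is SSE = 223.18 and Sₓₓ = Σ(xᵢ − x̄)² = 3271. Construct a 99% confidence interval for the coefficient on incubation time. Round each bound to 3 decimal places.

(0.002, 0.166)

MSE = SSE/(n − 2) = 223.18/71 = 3.14338.
SE(β̂₁) = √(MSE/Sₓₓ) = √(3.14338/3271) = 0.0309997.
df = n − 2 = 71.
t* = t_{0.005, 71} = 2.646863.
Margin = t* × SE = 2.646863 × 0.0309997 = 0.08205.
CI: 0.084 ± 0.08205 → (0.002, 0.166).
With 99% confidence, each one-unit increase in incubation time is associated with a change of between 0.002 and 0.166 log₁₀ CFU in bacterial colony count.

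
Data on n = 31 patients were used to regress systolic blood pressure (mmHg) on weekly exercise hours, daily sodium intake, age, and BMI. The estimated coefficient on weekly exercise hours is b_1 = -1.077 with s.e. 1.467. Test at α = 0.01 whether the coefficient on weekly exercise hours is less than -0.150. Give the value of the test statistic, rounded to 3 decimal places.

H₀: β₁ = -0.150 vs H₁: β₁ < -0.150.
t = (b_1 − β₁⁰)/SE = (-1.077 − (-0.150)) / 1.467 = -0.632.
df = n − k − 1 = 31 − 4 − 1 = 26.
One-sided p ≈ 0.2665, which is ≥ 0.01, so fail to reject H₀.
The data do not give significant evidence that the true slope on weekly exercise hours is below -0.150 mmHg per unit, holding the other predictors fixed.

t = -0.632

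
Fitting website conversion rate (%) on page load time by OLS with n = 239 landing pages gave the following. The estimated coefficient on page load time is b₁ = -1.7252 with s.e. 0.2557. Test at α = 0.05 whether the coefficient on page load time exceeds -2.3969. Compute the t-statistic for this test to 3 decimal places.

t = 2.627

H₀: β₁ = -2.3969 vs H₁: β₁ > -2.3969.
t = (b₁ − β₁⁰)/SE = (-1.7252 − (-2.3969)) / 0.2557 = 2.627.
df = n − 2 = 239 − 2 = 237.
One-sided p ≈ 0.0046, which is < 0.05, so reject H₀.
There is evidence that the true slope on page load time exceeds -2.3969 % per unit.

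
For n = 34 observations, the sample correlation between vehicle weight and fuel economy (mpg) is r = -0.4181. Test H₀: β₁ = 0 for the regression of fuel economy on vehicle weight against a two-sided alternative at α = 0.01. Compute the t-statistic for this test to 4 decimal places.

t = r·√(n − 2)/√(1 − r²) = -0.4181·√32/√0.825192 = -2.6036.
df = n − 2 = 32.
Two-sided p ≈ 0.0139, which is ≥ 0.01, so fail to reject H₀.
The data do not give significant evidence of a linear association between vehicle weight and fuel economy.

t = -2.6036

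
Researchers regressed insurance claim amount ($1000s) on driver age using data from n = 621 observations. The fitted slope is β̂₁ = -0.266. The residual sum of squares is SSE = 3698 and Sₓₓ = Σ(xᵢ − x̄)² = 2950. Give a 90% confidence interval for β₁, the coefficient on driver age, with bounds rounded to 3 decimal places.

(-0.340, -0.192)

MSE = SSE/(n − 2) = 3698/619 = 5.97415.
SE(β̂₁) = √(MSE/Sₓₓ) = √(5.97415/2950) = 0.0450015.
df = n − 2 = 619.
t* = t_{0.05, 619} = 1.647319.
Margin = t* × SE = 1.647319 × 0.0450015 = 0.07413.
CI: -0.266 ± 0.07413 → (-0.340, -0.192).
With 90% confidence, each one-unit increase in driver age is associated with a change of between -0.340 and -0.192 $1000s in insurance claim amount.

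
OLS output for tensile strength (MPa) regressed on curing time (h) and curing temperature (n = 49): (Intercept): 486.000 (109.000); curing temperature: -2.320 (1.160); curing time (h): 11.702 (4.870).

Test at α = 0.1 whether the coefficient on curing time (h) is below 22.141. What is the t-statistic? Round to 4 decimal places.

t = -2.1435

Read off: b = 11.702, SE = 4.870 for curing time (h).
H₀: β₁ = 22.141 vs H₁: β₁ < 22.141.
t = (11.702 − 22.141) / 4.870 = -2.1435.
df = n − k − 1 = 49 − 2 − 1 = 46.
One-sided p ≈ 0.0187, which is < 0.1, so reject H₀.
There is evidence that the true slope on curing time (h) is below 22.141 MPa per unit, holding the other predictors fixed.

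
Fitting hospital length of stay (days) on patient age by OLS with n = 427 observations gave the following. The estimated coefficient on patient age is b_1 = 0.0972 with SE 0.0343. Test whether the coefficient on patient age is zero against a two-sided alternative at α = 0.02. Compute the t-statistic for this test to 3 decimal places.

H₀: β₁ = 0 vs H₁: β₁ ≠ 0.
t = (b_1 − β₁⁰)/SE = 0.0972 / 0.0343 = 2.834.
df = n − 2 = 427 − 2 = 425.
Two-sided p ≈ 0.0048, which is < 0.02, so reject H₀.
There is evidence that patient age is associated with hospital length of stay.

t = 2.834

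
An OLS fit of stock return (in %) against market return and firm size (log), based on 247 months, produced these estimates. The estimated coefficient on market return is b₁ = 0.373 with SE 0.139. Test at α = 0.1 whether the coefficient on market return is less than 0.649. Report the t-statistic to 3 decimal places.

t = -1.986

H₀: β₁ = 0.649 vs H₁: β₁ < 0.649.
t = (b₁ − β₁⁰)/SE = (0.373 − 0.649) / 0.139 = -1.986.
df = n − k − 1 = 247 − 2 − 1 = 244.
One-sided p ≈ 0.0241, which is < 0.1, so reject H₀.
There is evidence that the true slope on market return is below 0.649 % per unit, holding the other predictors fixed.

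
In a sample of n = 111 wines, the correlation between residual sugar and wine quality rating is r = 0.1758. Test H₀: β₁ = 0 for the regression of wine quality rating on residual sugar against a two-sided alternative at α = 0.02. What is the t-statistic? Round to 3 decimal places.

t = 1.864

t = r·√(n − 2)/√(1 − r²) = 0.1758·√109/√0.969094 = 1.864.
df = n − 2 = 109.
Two-sided p ≈ 0.0649, which is ≥ 0.02, so fail to reject H₀.
The data do not give significant evidence of a linear association between residual sugar and wine quality rating.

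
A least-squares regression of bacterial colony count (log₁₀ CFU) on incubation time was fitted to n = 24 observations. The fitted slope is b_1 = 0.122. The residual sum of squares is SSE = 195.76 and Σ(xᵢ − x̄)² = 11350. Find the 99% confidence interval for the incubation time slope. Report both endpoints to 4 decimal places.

MSE = SSE/(n − 2) = 195.76/22 = 8.89818.
SE(b_1) = √(MSE/Sₓₓ) = √(8.89818/11350) = 0.0279997.
df = n − 2 = 22.
t* = t_{0.005, 22} = 2.818756.
Margin = t* × SE = 2.818756 × 0.0279997 = 0.078924.
CI: 0.122 ± 0.078924 → (0.0431, 0.2009).
With 99% confidence, each one-unit increase in incubation time is associated with a change of between 0.0431 and 0.2009 log₁₀ CFU in bacterial colony count.

(0.0431, 0.2009)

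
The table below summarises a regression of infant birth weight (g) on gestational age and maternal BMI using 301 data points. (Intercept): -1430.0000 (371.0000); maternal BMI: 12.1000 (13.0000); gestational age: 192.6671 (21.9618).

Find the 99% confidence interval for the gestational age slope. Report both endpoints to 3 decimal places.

(135.733, 249.601)

Read off: b = 192.6671, SE = 21.9618 for gestational age.
df = n − k − 1 = 301 − 2 − 1 = 298.
t* = t_{0.005, 298} = 2.592428.
Margin = t* × SE = 2.592428 × 21.9618 = 56.93438.
CI: 192.6671 ± 56.93438 → (135.733, 249.601).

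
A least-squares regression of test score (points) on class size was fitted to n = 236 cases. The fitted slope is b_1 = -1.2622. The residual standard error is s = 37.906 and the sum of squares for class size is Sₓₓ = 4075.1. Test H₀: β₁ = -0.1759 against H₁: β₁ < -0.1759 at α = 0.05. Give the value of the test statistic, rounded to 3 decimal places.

SE(b_1) = s/√Sₓₓ = 37.906/√4075.1 = 0.593798.
t = (-1.2622 − (-0.1759)) / 0.593798 = -1.829.
df = n − 2 = 234.
One-sided p ≈ 0.0343, which is < 0.05, so reject H₀.
There is evidence that the true slope on class size is below -0.1759 points per unit.

t = -1.829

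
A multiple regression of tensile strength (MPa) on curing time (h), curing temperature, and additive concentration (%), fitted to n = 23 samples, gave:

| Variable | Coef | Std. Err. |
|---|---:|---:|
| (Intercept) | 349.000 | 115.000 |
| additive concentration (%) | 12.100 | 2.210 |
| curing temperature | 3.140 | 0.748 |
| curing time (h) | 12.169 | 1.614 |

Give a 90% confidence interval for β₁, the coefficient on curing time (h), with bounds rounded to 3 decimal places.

(9.378, 14.960)

Read off: b = 12.169, SE = 1.614 for curing time (h).
df = n − k − 1 = 23 − 3 − 1 = 19.
t* = t_{0.05, 19} = 1.729133.
Margin = t* × SE = 1.729133 × 1.614 = 2.79082.
CI: 12.169 ± 2.79082 → (9.378, 14.960).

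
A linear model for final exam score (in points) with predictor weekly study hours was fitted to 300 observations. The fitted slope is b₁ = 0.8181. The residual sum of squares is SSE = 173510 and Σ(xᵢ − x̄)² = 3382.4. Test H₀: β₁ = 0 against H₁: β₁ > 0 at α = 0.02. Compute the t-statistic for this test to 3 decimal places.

t = 1.972

MSE = SSE/(n − 2) = 173510/298 = 582.248.
SE(b₁) = √(MSE/Sₓₓ) = √(582.248/3382.4) = 0.414898.
t = 0.8181 / 0.414898 = 1.972.
df = n − 2 = 298.
One-sided p ≈ 0.0248, which is ≥ 0.02, so fail to reject H₀.
The data do not give significant evidence that the true slope on weekly study hours is positive.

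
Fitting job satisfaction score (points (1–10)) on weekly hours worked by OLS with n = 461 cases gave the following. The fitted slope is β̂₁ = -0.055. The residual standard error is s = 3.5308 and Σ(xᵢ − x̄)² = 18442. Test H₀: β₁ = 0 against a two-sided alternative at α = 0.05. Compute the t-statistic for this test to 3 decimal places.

SE(β̂₁) = s/√Sₓₓ = 3.5308/√18442 = 0.0259997.
t = -0.055 / 0.0259997 = -2.115.
df = n − 2 = 459.
Two-sided p ≈ 0.0349, which is < 0.05, so reject H₀.
There is evidence that weekly hours worked is associated with job satisfaction score.

t = -2.115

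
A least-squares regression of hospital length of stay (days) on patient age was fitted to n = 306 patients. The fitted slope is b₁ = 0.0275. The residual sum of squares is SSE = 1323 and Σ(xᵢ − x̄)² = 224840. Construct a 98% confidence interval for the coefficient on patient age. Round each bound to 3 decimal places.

(0.017, 0.038)

MSE = SSE/(n − 2) = 1323/304 = 4.35197.
SE(b₁) = √(MSE/Sₓₓ) = √(4.35197/224840) = 0.00439953.
df = n − 2 = 304.
t* = t_{0.01, 304} = 2.338677.
Margin = t* × SE = 2.338677 × 0.00439953 = 0.01029.
CI: 0.0275 ± 0.01029 → (0.017, 0.038).
With 98% confidence, each one-unit increase in patient age is associated with a change of between 0.017 and 0.038 days in hospital length of stay.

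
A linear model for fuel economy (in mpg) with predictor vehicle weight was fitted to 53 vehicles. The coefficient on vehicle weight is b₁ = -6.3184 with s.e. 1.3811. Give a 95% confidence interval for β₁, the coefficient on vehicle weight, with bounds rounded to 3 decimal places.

df = n − 2 = 53 − 2 = 51.
t* = t_{0.025, 51} = 2.007584.
Margin = t* × SE = 2.007584 × 1.3811 = 2.77267.
CI: -6.3184 ± 2.77267 → (-9.091, -3.546).
With 95% confidence, each one-unit increase in vehicle weight is associated with a change of between -9.091 and -3.546 mpg in fuel economy.

(-9.091, -3.546)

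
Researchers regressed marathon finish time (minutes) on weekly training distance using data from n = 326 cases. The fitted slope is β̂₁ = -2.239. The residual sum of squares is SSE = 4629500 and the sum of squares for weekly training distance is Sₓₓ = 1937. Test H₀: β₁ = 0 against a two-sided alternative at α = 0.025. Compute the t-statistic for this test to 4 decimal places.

t = -0.8244

MSE = SSE/(n − 2) = 4629500/324 = 14288.6.
SE(β̂₁) = √(MSE/Sₓₓ) = √(14288.6/1937) = 2.716.
t = -2.239 / 2.716 = -0.8244.
df = n − 2 = 324.
Two-sided p ≈ 0.4103, which is ≥ 0.025, so fail to reject H₀.
The data do not give significant evidence of an association between weekly training distance and marathon finish time.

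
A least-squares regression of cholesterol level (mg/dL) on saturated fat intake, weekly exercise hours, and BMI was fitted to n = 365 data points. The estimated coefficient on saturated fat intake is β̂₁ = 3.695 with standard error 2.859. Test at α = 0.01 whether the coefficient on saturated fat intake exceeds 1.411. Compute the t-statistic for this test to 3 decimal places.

H₀: β₁ = 1.411 vs H₁: β₁ > 1.411.
t = (β̂₁ − β₁⁰)/SE = (3.695 − 1.411) / 2.859 = 0.799.
df = n − k − 1 = 365 − 3 − 1 = 361.
One-sided p ≈ 0.2124, which is ≥ 0.01, so fail to reject H₀.
The data do not give significant evidence that the true slope on saturated fat intake exceeds 1.411 mg/dL per unit, holding the other predictors fixed.

t = 0.799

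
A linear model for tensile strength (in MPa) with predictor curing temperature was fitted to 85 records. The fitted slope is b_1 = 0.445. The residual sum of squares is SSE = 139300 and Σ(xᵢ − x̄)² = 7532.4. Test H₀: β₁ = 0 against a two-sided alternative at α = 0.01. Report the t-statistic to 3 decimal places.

MSE = SSE/(n − 2) = 139300/83 = 1678.31.
SE(b_1) = √(MSE/Sₓₓ) = √(1678.31/7532.4) = 0.47203.
t = 0.445 / 0.47203 = 0.943.
df = n − 2 = 83.
Two-sided p ≈ 0.3486, which is ≥ 0.01, so fail to reject H₀.
The data do not give significant evidence of an association between curing temperature and tensile strength.

t = 0.943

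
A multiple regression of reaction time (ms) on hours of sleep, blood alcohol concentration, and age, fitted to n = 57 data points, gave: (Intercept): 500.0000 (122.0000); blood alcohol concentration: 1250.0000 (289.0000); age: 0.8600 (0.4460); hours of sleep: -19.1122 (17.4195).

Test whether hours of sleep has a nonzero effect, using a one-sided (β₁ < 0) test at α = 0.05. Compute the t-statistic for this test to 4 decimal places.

t = -1.0972

Read off: b = -19.1122, SE = 17.4195 for hours of sleep.
H₀: β₁ = 0 vs H₁: β₁ < 0.
t = -19.1122 / 17.4195 = -1.0972.
df = n − k − 1 = 57 − 3 − 1 = 53.
One-sided p ≈ 0.1388, which is ≥ 0.05, so fail to reject H₀.
The data do not give significant evidence that the true slope on hours of sleep is negative, holding the other predictors fixed.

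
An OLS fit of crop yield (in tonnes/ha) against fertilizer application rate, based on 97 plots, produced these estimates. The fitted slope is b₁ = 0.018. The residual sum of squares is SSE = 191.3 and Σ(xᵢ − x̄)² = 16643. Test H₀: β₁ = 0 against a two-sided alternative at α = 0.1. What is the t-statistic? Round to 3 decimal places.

t = 1.636

MSE = SSE/(n − 2) = 191.3/95 = 2.01368.
SE(b₁) = √(MSE/Sₓₓ) = √(2.01368/16643) = 0.0109997.
t = 0.018 / 0.0109997 = 1.636.
df = n − 2 = 95.
Two-sided p ≈ 0.1051, which is ≥ 0.1, so fail to reject H₀.
The data do not give significant evidence of an association between fertilizer application rate and crop yield.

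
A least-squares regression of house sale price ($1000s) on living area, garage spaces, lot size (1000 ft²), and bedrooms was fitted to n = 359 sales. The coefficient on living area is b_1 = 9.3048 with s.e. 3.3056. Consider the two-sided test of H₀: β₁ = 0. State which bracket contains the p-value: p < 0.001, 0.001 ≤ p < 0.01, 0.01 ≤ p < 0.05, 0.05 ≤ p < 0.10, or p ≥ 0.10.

0.001 ≤ p < 0.01

t = 9.3048 / 3.3056 = 2.815.
df = n − k − 1 = 359 − 4 − 1 = 354.
Two-sided p = 2·P(T_{354} > |t|) ≈ 0.0052.
So 0.001 ≤ p < 0.01.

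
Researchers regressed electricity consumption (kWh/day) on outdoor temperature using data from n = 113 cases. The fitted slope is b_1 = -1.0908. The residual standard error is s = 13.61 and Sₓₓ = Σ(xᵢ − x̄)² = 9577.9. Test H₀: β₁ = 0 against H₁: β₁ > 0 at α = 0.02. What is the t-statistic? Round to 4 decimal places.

SE(b_1) = s/√Sₓₓ = 13.61/√9577.9 = 0.139067.
t = -1.0908 / 0.139067 = -7.8437.
df = n − 2 = 111.
One-sided p ≈ 1.0000, which is ≥ 0.02, so fail to reject H₀.
The data do not give significant evidence that the true slope on outdoor temperature is positive.

t = -7.8437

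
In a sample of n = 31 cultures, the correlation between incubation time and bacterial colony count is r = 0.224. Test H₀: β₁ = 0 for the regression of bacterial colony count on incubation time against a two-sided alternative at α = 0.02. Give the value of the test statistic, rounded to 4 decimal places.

t = r·√(n − 2)/√(1 − r²) = 0.224·√29/√0.949824 = 1.2377.
df = n − 2 = 29.
Two-sided p ≈ 0.2257, which is ≥ 0.02, so fail to reject H₀.
The data do not give significant evidence of a linear association between incubation time and bacterial colony count.

t = 1.2377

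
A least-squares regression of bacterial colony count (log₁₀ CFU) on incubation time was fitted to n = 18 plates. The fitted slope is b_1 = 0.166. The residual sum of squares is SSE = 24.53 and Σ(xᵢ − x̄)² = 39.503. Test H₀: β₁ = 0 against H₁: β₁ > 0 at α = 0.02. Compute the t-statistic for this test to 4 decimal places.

t = 0.8426

MSE = SSE/(n − 2) = 24.53/16 = 1.53313.
SE(b_1) = √(MSE/Sₓₓ) = √(1.53313/39.503) = 0.197003.
t = 0.166 / 0.197003 = 0.8426.
df = n − 2 = 16.
One-sided p ≈ 0.2059, which is ≥ 0.02, so fail to reject H₀.
The data do not give significant evidence that the true slope on incubation time is positive.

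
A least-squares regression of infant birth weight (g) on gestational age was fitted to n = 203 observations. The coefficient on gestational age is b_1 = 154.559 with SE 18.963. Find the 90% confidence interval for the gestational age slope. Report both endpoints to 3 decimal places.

df = n − 2 = 203 − 2 = 201.
t* = t_{0.05, 201} = 1.65247.
Margin = t* × SE = 1.65247 × 18.963 = 31.33579.
CI: 154.559 ± 31.33579 → (123.223, 185.895).
With 90% confidence, each one-unit increase in gestational age is associated with a change of between 123.223 and 185.895 g in infant birth weight.

(123.223, 185.895)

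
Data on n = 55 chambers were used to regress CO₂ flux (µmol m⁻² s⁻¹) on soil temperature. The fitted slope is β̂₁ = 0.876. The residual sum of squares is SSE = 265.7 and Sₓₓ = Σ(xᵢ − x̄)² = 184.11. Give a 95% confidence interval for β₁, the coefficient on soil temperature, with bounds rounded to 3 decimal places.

(0.545, 1.207)

MSE = SSE/(n − 2) = 265.7/53 = 5.01321.
SE(β̂₁) = √(MSE/Sₓₓ) = √(5.01321/184.11) = 0.165013.
df = n − 2 = 53.
t* = t_{0.025, 53} = 2.005746.
Margin = t* × SE = 2.005746 × 0.165013 = 0.33097.
CI: 0.876 ± 0.33097 → (0.545, 1.207).
With 95% confidence, each one-unit increase in soil temperature is associated with a change of between 0.545 and 1.207 µmol m⁻² s⁻¹ in CO₂ flux.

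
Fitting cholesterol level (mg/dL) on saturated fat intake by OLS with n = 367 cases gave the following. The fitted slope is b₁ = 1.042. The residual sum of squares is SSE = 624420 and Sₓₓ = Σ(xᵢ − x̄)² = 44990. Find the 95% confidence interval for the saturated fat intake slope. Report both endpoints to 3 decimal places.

(0.659, 1.425)

MSE = SSE/(n − 2) = 624420/365 = 1710.74.
SE(b₁) = √(MSE/Sₓₓ) = √(1710.74/44990) = 0.195.
df = n − 2 = 365.
t* = t_{0.025, 365} = 1.966485.
Margin = t* × SE = 1.966485 × 0.195 = 0.38346.
CI: 1.042 ± 0.38346 → (0.659, 1.425).
With 95% confidence, each one-unit increase in saturated fat intake is associated with a change of between 0.659 and 1.425 mg/dL in cholesterol level.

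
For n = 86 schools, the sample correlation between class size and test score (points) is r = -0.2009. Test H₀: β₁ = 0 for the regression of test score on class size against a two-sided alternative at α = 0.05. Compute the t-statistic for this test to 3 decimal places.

t = -1.880

t = r·√(n − 2)/√(1 − r²) = -0.2009·√84/√0.959639 = -1.880.
df = n − 2 = 84.
Two-sided p ≈ 0.0636, which is ≥ 0.05, so fail to reject H₀.
The data do not give significant evidence of a linear association between class size and test score.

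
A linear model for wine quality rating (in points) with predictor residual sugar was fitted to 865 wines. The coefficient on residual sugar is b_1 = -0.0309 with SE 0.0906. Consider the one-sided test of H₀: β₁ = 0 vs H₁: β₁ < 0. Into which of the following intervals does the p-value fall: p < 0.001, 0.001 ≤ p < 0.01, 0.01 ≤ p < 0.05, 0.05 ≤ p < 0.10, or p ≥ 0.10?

p ≥ 0.10

t = -0.0309 / 0.0906 = -0.341.
df = n − 2 = 865 − 2 = 863.
One-sided p = P(T_{863} < t) ≈ 0.3666.
So p ≥ 0.10.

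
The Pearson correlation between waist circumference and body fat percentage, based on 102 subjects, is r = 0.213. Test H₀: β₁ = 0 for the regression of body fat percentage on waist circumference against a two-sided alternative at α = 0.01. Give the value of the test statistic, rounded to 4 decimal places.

t = 2.1800

t = r·√(n − 2)/√(1 − r²) = 0.213·√100/√0.954631 = 2.1800.
df = n − 2 = 100.
Two-sided p ≈ 0.0316, which is ≥ 0.01, so fail to reject H₀.
The data do not give significant evidence of a linear association between waist circumference and body fat percentage.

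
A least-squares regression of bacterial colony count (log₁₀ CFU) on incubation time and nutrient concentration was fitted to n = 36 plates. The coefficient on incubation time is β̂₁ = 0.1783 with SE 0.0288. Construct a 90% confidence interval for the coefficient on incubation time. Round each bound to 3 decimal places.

df = n − k − 1 = 36 − 2 − 1 = 33.
t* = t_{0.05, 33} = 1.69236.
Margin = t* × SE = 1.69236 × 0.0288 = 0.04874.
CI: 0.1783 ± 0.04874 → (0.130, 0.227).
With 90% confidence, each one-unit increase in incubation time is associated with a change of between 0.130 and 0.227 log₁₀ CFU in bacterial colony count, holding the other predictors fixed.

(0.130, 0.227)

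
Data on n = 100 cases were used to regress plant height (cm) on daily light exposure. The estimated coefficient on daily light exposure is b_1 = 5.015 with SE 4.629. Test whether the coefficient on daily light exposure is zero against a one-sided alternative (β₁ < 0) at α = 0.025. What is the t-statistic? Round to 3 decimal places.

t = 1.083

H₀: β₁ = 0 vs H₁: β₁ < 0.
t = (b_1 − β₁⁰)/SE = 5.015 / 4.629 = 1.083.
df = n − 2 = 100 − 2 = 98.
One-sided p ≈ 0.8594, which is ≥ 0.025, so fail to reject H₀.
The data do not give significant evidence that the true slope on daily light exposure is negative.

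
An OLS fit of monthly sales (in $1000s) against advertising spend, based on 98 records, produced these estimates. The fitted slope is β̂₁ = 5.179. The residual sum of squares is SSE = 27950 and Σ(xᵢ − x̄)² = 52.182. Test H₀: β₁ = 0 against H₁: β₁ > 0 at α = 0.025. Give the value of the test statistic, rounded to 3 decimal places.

t = 2.193

MSE = SSE/(n − 2) = 27950/96 = 291.146.
SE(β̂₁) = √(MSE/Sₓₓ) = √(291.146/52.182) = 2.36208.
t = 5.179 / 2.36208 = 2.193.
df = n − 2 = 96.
One-sided p ≈ 0.0154, which is < 0.025, so reject H₀.
There is evidence that the true slope on advertising spend is positive.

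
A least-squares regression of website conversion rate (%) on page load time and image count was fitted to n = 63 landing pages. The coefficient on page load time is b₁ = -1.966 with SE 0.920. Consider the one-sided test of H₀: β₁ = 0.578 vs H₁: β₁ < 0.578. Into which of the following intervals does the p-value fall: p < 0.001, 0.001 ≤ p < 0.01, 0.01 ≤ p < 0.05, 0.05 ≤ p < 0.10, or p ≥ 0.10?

0.001 ≤ p < 0.01

t = (-1.966 − 0.578) / 0.920 = -2.765.
df = n − k − 1 = 63 − 2 − 1 = 60.
One-sided p = P(T_{60} < t) ≈ 0.0038.
So 0.001 ≤ p < 0.01.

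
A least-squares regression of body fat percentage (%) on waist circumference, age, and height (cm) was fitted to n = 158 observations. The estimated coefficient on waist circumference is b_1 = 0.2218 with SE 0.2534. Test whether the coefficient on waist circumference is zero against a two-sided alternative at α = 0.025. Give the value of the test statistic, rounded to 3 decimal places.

t = 0.875

H₀: β₁ = 0 vs H₁: β₁ ≠ 0.
t = (b_1 − β₁⁰)/SE = 0.2218 / 0.2534 = 0.875.
df = n − k − 1 = 158 − 3 − 1 = 154.
Two-sided p ≈ 0.3828, which is ≥ 0.025, so fail to reject H₀.
The data do not give significant evidence of an association between waist circumference and body fat percentage, after adjusting for the other predictors.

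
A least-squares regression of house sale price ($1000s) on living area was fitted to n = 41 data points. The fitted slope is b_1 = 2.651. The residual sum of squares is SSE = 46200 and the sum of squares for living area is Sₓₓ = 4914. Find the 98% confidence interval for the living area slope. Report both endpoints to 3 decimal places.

MSE = SSE/(n − 2) = 46200/39 = 1184.62.
SE(b_1) = √(MSE/Sₓₓ) = √(1184.62/4914) = 0.490988.
df = n − 2 = 39.
t* = t_{0.01, 39} = 2.425841.
Margin = t* × SE = 2.425841 × 0.490988 = 1.19106.
CI: 2.651 ± 1.19106 → (1.460, 3.842).
With 98% confidence, each one-unit increase in living area is associated with a change of between 1.460 and 3.842 $1000s in house sale price.

(1.460, 3.842)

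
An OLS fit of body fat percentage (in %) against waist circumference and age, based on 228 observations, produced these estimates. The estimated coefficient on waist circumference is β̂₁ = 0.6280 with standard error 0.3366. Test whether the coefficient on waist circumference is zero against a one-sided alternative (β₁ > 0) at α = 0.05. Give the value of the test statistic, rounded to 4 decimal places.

H₀: β₁ = 0 vs H₁: β₁ > 0.
t = (β̂₁ − β₁⁰)/SE = 0.6280 / 0.3366 = 1.8657.
df = n − k − 1 = 228 − 2 − 1 = 225.
One-sided p ≈ 0.0317, which is < 0.05, so reject H₀.
There is evidence that the true slope on waist circumference is positive, holding the other predictors fixed.

t = 1.8657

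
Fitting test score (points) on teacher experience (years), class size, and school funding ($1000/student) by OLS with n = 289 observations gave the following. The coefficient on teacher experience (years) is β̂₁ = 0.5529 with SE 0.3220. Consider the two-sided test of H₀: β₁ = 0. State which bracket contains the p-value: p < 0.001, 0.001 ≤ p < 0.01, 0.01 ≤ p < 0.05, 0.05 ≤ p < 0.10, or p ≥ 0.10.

0.05 ≤ p < 0.10

t = 0.5529 / 0.3220 = 1.717.
df = n − k − 1 = 289 − 3 − 1 = 285.
Two-sided p = 2·P(T_{285} > |t|) ≈ 0.0871.
So 0.05 ≤ p < 0.10.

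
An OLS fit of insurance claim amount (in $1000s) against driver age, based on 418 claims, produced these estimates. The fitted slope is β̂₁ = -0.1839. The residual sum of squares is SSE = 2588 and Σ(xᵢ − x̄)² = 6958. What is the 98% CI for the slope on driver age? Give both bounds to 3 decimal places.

(-0.254, -0.114)

MSE = SSE/(n − 2) = 2588/416 = 6.22115.
SE(β̂₁) = √(MSE/Sₓₓ) = √(6.22115/6958) = 0.0299015.
df = n − 2 = 416.
t* = t_{0.01, 416} = 2.335345.
Margin = t* × SE = 2.335345 × 0.0299015 = 0.06983.
CI: -0.1839 ± 0.06983 → (-0.254, -0.114).
With 98% confidence, each one-unit increase in driver age is associated with a change of between -0.254 and -0.114 $1000s in insurance claim amount.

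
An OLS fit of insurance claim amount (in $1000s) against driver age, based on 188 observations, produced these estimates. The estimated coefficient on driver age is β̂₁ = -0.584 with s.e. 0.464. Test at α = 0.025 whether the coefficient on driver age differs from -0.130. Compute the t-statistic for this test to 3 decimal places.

t = -0.978

H₀: β₁ = -0.130 vs H₁: β₁ ≠ -0.130.
t = (β̂₁ − β₁⁰)/SE = (-0.584 − (-0.130)) / 0.464 = -0.978.
df = n − 2 = 188 − 2 = 186.
Two-sided p ≈ 0.3291, which is ≥ 0.025, so fail to reject H₀.
The data are consistent with a true slope of -0.130 $1000s per unit of driver age.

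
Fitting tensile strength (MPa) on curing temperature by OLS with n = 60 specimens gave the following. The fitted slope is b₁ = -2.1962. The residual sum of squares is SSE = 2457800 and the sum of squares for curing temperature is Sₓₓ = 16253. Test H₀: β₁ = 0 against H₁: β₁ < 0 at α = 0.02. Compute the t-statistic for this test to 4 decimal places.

t = -1.3601

MSE = SSE/(n − 2) = 2457800/58 = 42375.9.
SE(b₁) = √(MSE/Sₓₓ) = √(42375.9/16253) = 1.6147.
t = -2.1962 / 1.6147 = -1.3601.
df = n − 2 = 58.
One-sided p ≈ 0.0895, which is ≥ 0.02, so fail to reject H₀.
The data do not give significant evidence that the true slope on curing temperature is negative.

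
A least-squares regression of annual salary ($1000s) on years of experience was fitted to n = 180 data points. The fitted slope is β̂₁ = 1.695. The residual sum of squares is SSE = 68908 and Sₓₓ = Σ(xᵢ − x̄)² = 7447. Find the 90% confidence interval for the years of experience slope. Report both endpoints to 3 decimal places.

MSE = SSE/(n − 2) = 68908/178 = 387.124.
SE(β̂₁) = √(MSE/Sₓₓ) = √(387.124/7447) = 0.228.
df = n − 2 = 178.
t* = t_{0.05, 178} = 1.653459.
Margin = t* × SE = 1.653459 × 0.228 = 0.37699.
CI: 1.695 ± 0.37699 → (1.318, 2.072).
With 90% confidence, each one-unit increase in years of experience is associated with a change of between 1.318 and 2.072 $1000s in annual salary.

(1.318, 2.072)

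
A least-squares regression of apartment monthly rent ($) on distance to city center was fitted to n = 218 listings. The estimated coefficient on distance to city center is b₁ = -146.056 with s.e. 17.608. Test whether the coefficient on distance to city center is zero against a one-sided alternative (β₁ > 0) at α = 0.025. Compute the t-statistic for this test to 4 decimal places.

H₀: β₁ = 0 vs H₁: β₁ > 0.
t = (b₁ − β₁⁰)/SE = -146.056 / 17.608 = -8.2949.
df = n − 2 = 218 − 2 = 216.
One-sided p ≈ 1.0000, which is ≥ 0.025, so fail to reject H₀.
The data do not give significant evidence that the true slope on distance to city center is positive.

t = -8.2949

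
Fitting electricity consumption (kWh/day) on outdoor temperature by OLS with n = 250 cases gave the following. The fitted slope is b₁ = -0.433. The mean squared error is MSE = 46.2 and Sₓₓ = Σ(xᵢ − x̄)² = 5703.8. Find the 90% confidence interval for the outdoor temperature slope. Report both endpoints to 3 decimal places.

SE(b₁) = √(MSE/Sₓₓ) = √(46.2/5703.8) = 0.0899992.
df = n − 2 = 248.
t* = t_{0.05, 248} = 1.651021.
Margin = t* × SE = 1.651021 × 0.0899992 = 0.14859.
CI: -0.433 ± 0.14859 → (-0.582, -0.284).
With 90% confidence, each one-unit increase in outdoor temperature is associated with a change of between -0.582 and -0.284 kWh/day in electricity consumption.

(-0.582, -0.284)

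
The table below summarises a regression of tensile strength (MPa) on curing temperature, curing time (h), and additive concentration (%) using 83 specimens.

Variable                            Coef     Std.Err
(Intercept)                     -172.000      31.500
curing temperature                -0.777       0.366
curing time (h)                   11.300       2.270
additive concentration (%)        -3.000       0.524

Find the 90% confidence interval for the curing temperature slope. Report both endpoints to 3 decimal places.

Read off: b = -0.777, SE = 0.366 for curing temperature.
df = n − k − 1 = 83 − 3 − 1 = 79.
t* = t_{0.05, 79} = 1.664371.
Margin = t* × SE = 1.664371 × 0.366 = 0.60916.
CI: -0.777 ± 0.60916 → (-1.386, -0.168).

(-1.386, -0.168)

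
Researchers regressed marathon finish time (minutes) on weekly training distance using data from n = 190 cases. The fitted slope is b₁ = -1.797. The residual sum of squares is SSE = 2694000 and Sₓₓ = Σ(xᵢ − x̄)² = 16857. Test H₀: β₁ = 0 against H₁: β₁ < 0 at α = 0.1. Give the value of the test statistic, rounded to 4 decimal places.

MSE = SSE/(n − 2) = 2694000/188 = 14329.8.
SE(b₁) = √(MSE/Sₓₓ) = √(14329.8/16857) = 0.921997.
t = -1.797 / 0.921997 = -1.9490.
df = n − 2 = 188.
One-sided p ≈ 0.0264, which is < 0.1, so reject H₀.
There is evidence that the true slope on weekly training distance is negative.

t = -1.9490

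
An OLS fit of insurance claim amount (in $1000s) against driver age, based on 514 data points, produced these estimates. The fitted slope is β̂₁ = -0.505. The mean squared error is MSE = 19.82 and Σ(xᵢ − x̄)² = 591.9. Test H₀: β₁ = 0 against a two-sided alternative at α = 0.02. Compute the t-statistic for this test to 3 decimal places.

t = -2.760

SE(β̂₁) = √(MSE/Sₓₓ) = √(19.82/591.9) = 0.18299.
t = -0.505 / 0.18299 = -2.760.
df = n − 2 = 512.
Two-sided p ≈ 0.0060, which is < 0.02, so reject H₀.
There is evidence that driver age is associated with insurance claim amount.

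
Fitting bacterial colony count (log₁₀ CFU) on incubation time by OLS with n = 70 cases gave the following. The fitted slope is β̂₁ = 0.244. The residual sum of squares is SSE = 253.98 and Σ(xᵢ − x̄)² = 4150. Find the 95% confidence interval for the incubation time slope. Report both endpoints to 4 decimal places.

(0.1841, 0.3039)

MSE = SSE/(n − 2) = 253.98/68 = 3.735.
SE(β̂₁) = √(MSE/Sₓₓ) = √(3.735/4150) = 0.03.
df = n − 2 = 68.
t* = t_{0.025, 68} = 1.995469.
Margin = t* × SE = 1.995469 × 0.03 = 0.059864.
CI: 0.244 ± 0.059864 → (0.1841, 0.3039).
With 95% confidence, each one-unit increase in incubation time is associated with a change of between 0.1841 and 0.3039 log₁₀ CFU in bacterial colony count.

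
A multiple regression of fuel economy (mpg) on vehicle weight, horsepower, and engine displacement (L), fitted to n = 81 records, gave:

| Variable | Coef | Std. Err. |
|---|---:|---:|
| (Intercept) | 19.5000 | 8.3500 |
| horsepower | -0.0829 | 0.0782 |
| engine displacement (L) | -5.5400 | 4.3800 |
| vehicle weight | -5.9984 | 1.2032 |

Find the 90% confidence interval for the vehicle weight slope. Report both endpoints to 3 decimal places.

Read off: b = -5.9984, SE = 1.2032 for vehicle weight.
df = n − k − 1 = 81 − 3 − 1 = 77.
t* = t_{0.05, 77} = 1.664885.
Margin = t* × SE = 1.664885 × 1.2032 = 2.00319.
CI: -5.9984 ± 2.00319 → (-8.002, -3.995).

(-8.002, -3.995)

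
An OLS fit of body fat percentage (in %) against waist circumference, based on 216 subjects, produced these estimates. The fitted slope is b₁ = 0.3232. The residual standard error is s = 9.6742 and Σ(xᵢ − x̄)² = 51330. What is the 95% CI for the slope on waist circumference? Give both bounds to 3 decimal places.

SE(b₁) = s/√Sₓₓ = 9.6742/√51330 = 0.0427002.
df = n − 2 = 214.
t* = t_{0.025, 214} = 1.971111.
Margin = t* × SE = 1.971111 × 0.0427002 = 0.08417.
CI: 0.3232 ± 0.08417 → (0.239, 0.407).
With 95% confidence, each one-unit increase in waist circumference is associated with a change of between 0.239 and 0.407 % in body fat percentage.

(0.239, 0.407)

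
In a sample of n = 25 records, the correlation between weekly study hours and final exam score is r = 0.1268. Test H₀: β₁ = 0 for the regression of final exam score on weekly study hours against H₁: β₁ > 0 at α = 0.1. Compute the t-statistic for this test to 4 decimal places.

t = r·√(n − 2)/√(1 − r²) = 0.1268·√23/√0.983922 = 0.6131.
df = n − 2 = 23.
One-sided p ≈ 0.2729, which is ≥ 0.1, so fail to reject H₀.
The data do not give significant evidence of a linear association between weekly study hours and final exam score.

t = 0.6131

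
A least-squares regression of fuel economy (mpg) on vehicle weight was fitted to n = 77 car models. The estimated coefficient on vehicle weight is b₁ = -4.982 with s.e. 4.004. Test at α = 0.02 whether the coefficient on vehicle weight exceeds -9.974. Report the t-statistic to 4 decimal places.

t = 1.2468

H₀: β₁ = -9.974 vs H₁: β₁ > -9.974.
t = (b₁ − β₁⁰)/SE = (-4.982 − (-9.974)) / 4.004 = 1.2468.
df = n − 2 = 77 − 2 = 75.
One-sided p ≈ 0.1082, which is ≥ 0.02, so fail to reject H₀.
The data do not give significant evidence that the true slope on vehicle weight exceeds -9.974 mpg per unit.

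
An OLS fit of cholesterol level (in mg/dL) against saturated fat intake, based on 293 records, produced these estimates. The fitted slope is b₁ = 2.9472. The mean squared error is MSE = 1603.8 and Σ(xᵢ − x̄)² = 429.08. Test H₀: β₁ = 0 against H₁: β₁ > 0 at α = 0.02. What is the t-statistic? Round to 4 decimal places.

t = 1.5244

SE(b₁) = √(MSE/Sₓₓ) = √(1603.8/429.08) = 1.93333.
t = 2.9472 / 1.93333 = 1.5244.
df = n − 2 = 291.
One-sided p ≈ 0.0642, which is ≥ 0.02, so fail to reject H₀.
The data do not give significant evidence that the true slope on saturated fat intake is positive.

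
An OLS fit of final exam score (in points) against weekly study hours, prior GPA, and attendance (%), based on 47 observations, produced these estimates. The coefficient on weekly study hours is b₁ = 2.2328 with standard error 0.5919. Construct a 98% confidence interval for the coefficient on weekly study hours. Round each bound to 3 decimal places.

(0.803, 3.663)

df = n − k − 1 = 47 − 3 − 1 = 43.
t* = t_{0.01, 43} = 2.41625.
Margin = t* × SE = 2.41625 × 0.5919 = 1.43018.
CI: 2.2328 ± 1.43018 → (0.803, 3.663).
With 98% confidence, each one-unit increase in weekly study hours is associated with a change of between 0.803 and 3.663 points in final exam score, holding the other predictors fixed.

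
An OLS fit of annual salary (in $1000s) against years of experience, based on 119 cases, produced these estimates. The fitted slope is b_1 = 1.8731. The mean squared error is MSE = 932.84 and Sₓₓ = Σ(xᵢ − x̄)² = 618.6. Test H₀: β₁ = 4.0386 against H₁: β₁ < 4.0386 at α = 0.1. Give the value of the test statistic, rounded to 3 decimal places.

SE(b_1) = √(MSE/Sₓₓ) = √(932.84/618.6) = 1.228.
t = (1.8731 − 4.0386) / 1.228 = -1.763.
df = n − 2 = 117.
One-sided p ≈ 0.0402, which is < 0.1, so reject H₀.
There is evidence that the true slope on years of experience is below 4.0386 $1000s per unit.

t = -1.763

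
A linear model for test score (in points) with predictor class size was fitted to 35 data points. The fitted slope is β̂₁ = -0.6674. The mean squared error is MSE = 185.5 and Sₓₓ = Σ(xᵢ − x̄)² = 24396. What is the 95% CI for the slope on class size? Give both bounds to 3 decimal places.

(-0.845, -0.490)

SE(β̂₁) = √(MSE/Sₓₓ) = √(185.5/24396) = 0.0871992.
df = n − 2 = 33.
t* = t_{0.025, 33} = 2.034515.
Margin = t* × SE = 2.034515 × 0.0871992 = 0.17741.
CI: -0.6674 ± 0.17741 → (-0.845, -0.490).
With 95% confidence, each one-unit increase in class size is associated with a change of between -0.845 and -0.490 points in test score.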